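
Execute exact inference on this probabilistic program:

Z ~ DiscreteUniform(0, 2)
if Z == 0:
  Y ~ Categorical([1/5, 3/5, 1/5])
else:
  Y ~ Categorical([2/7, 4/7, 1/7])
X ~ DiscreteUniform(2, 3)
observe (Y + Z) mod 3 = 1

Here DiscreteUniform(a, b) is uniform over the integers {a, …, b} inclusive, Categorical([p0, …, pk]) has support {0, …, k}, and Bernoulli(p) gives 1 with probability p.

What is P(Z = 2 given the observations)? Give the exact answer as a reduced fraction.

P(Z = 2 | obs) = 5/36

Enumerate traces; 6 have nonzero weight after conditioning:
  (Z=0, Y=1, X=2) weight 1/10
  (Z=0, Y=1, X=3) weight 1/10
  (Z=1, Y=0, X=2) weight 1/21
  (Z=1, Y=0, X=3) weight 1/21
  (Z=2, Y=2, X=2) weight 1/42
  (Z=2, Y=2, X=3) weight 1/42
Group by Z:
  weight(Z=0) = 1/5
  weight(Z=1) = 2/21
  weight(Z=2) = 1/21
Total weight = 1/5 + 2/21 + 1/21 = 12/35
P(Z=0 | obs) = 1/5 / 12/35 = 7/12
P(Z=1 | obs) = 2/21 / 12/35 = 5/18
P(Z=2 | obs) = 1/21 / 12/35 = 5/36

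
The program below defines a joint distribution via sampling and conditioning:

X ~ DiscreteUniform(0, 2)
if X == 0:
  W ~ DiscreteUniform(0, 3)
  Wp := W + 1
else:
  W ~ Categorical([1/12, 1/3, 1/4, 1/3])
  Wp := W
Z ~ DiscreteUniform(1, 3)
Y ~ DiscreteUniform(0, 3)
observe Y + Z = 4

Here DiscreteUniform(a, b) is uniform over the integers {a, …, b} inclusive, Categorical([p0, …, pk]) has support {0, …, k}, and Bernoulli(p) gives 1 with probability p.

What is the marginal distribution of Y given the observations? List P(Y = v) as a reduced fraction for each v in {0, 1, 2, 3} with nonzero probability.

P(Y=1) = 1/3, P(Y=2) = 1/3, P(Y=3) = 1/3

Enumerate traces; 36 have nonzero weight after conditioning:
  (X=0, W=0, Z=1, Y=3) weight 1/144
  (X=0, W=0, Z=2, Y=2) weight 1/144
  (X=0, W=0, Z=3, Y=1) weight 1/144
  (X=0, W=1, Z=1, Y=3) weight 1/144
  (X=0, W=1, Z=2, Y=2) weight 1/144
  (X=0, W=1, Z=3, Y=1) weight 1/144
  (X=0, W=2, Z=1, Y=3) weight 1/144
  (X=0, W=2, Z=2, Y=2) weight 1/144
  … 28 more
Group by Y:
  weight(Y=1) = 1/12
  weight(Y=2) = 1/12
  weight(Y=3) = 1/12
Total weight = 1/12 + 1/12 + 1/12 = 1/4
P(Y=1 | obs) = 1/12 / 1/4 = 1/3
P(Y=2 | obs) = 1/12 / 1/4 = 1/3
P(Y=3 | obs) = 1/12 / 1/4 = 1/3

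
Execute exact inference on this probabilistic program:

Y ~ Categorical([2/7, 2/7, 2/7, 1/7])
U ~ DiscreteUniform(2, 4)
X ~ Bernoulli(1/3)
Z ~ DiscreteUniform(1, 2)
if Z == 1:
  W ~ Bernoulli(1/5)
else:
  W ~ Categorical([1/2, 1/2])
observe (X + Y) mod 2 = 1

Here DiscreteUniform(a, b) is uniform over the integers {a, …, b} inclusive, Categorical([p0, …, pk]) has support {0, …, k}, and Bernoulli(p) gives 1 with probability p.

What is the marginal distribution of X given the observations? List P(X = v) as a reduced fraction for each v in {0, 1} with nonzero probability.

P(X=0) = 3/5, P(X=1) = 2/5

Enumerate traces; 48 have nonzero weight after conditioning:
  (Y=0, U=2, X=1, Z=1, W=0) weight 4/315
  (Y=0, U=2, X=1, Z=1, W=1) weight 1/315
  (Y=0, U=2, X=1, Z=2, W=0) weight 1/126
  (Y=0, U=2, X=1, Z=2, W=1) weight 1/126
  (Y=0, U=3, X=1, Z=1, W=0) weight 4/315
  (Y=0, U=3, X=1, Z=1, W=1) weight 1/315
  (Y=0, U=3, X=1, Z=2, W=0) weight 1/126
  (Y=0, U=3, X=1, Z=2, W=1) weight 1/126
  (Y=1, U=2, X=0, Z=1, W=0) weight 8/315
  … 39 more
Group by X:
  weight(X=0) = 2/7
  weight(X=1) = 4/21
Total weight = 2/7 + 4/21 = 10/21
P(X=0 | obs) = 2/7 / 10/21 = 3/5
P(X=1 | obs) = 4/21 / 10/21 = 2/5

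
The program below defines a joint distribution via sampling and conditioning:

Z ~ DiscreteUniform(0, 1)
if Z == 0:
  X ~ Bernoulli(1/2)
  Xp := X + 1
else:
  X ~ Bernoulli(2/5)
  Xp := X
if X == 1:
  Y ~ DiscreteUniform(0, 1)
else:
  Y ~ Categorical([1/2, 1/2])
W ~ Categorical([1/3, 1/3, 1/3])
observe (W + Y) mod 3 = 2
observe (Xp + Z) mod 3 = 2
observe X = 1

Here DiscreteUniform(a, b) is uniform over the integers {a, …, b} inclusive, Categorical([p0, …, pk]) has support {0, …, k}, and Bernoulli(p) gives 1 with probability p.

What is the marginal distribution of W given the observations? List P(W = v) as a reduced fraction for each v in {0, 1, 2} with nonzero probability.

P(W=1) = 1/2, P(W=2) = 1/2

Enumerate traces; 4 have nonzero weight after conditioning:
  (Z=0, X=1, Y=0, W=2) weight 1/24
  (Z=0, X=1, Y=1, W=1) weight 1/24
  (Z=1, X=1, Y=0, W=2) weight 1/30
  (Z=1, X=1, Y=1, W=1) weight 1/30
Group by W:
  weight(W=1) = 3/40
  weight(W=2) = 3/40
Total weight = 3/40 + 3/40 = 3/20
P(W=1 | obs) = 3/40 / 3/20 = 1/2
P(W=2 | obs) = 3/40 / 3/20 = 1/2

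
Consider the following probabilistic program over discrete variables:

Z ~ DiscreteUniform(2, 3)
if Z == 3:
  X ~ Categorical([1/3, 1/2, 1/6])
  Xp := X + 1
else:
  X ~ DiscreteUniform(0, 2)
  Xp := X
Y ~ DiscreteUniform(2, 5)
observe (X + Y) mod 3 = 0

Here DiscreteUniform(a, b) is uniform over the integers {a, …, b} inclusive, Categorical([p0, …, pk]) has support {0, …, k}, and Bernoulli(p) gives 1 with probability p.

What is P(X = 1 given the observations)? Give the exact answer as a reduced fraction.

P(X = 1 | obs) = 10/17

Enumerate traces; 8 have nonzero weight after conditioning:
  (Z=2, X=0, Y=3) weight 1/24
  (Z=2, X=1, Y=2) weight 1/24
  (Z=2, X=1, Y=5) weight 1/24
  (Z=2, X=2, Y=4) weight 1/24
  (Z=3, X=0, Y=3) weight 1/24
  (Z=3, X=1, Y=2) weight 1/16
  (Z=3, X=1, Y=5) weight 1/16
  (Z=3, X=2, Y=4) weight 1/48
Group by X:
  weight(X=0) = 1/12
  weight(X=1) = 5/24
  weight(X=2) = 1/16
Total weight = 1/12 + 5/24 + 1/16 = 17/48
P(X=0 | obs) = 1/12 / 17/48 = 4/17
P(X=1 | obs) = 5/24 / 17/48 = 10/17
P(X=2 | obs) = 1/16 / 17/48 = 3/17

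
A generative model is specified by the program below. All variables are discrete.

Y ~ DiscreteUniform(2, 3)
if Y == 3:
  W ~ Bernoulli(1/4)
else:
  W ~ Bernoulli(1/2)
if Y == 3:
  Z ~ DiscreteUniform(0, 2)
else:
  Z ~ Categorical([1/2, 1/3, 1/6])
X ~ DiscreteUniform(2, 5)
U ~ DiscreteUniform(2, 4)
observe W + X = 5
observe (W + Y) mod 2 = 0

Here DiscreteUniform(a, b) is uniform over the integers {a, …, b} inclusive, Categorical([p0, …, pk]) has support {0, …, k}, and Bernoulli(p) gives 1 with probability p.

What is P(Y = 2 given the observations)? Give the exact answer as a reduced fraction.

P(Y = 2 | obs) = 2/3

Enumerate traces; 18 have nonzero weight after conditioning:
  (Y=2, W=0, Z=0, X=5, U=2) weight 1/96
  (Y=2, W=0, Z=0, X=5, U=3) weight 1/96
  (Y=2, W=0, Z=0, X=5, U=4) weight 1/96
  (Y=2, W=0, Z=1, X=5, U=2) weight 1/144
  (Y=2, W=0, Z=1, X=5, U=3) weight 1/144
  (Y=2, W=0, Z=1, X=5, U=4) weight 1/144
  (Y=2, W=0, Z=2, X=5, U=2) weight 1/288
  (Y=2, W=0, Z=2, X=5, U=3) weight 1/288
  (Y=3, W=1, Z=0, X=4, U=2) weight 1/288
  … 9 more
Group by Y:
  weight(Y=2) = 1/16
  weight(Y=3) = 1/32
Total weight = 1/16 + 1/32 = 3/32
P(Y=2 | obs) = 1/16 / 3/32 = 2/3
P(Y=3 | obs) = 1/32 / 3/32 = 1/3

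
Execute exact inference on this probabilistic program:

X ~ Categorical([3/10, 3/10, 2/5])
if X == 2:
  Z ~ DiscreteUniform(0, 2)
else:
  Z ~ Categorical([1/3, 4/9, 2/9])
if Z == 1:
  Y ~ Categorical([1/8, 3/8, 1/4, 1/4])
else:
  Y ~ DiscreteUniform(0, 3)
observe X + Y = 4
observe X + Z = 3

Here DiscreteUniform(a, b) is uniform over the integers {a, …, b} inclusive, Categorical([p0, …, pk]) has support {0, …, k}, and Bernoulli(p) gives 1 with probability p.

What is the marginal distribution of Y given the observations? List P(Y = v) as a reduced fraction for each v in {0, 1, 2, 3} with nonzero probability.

P(Y=2) = 2/3, P(Y=3) = 1/3

Enumerate traces; 2 have nonzero weight after conditioning:
  (X=1, Z=2, Y=3) weight 1/60
  (X=2, Z=1, Y=2) weight 1/30
Group by Y:
  weight(Y=2) = 1/30
  weight(Y=3) = 1/60
Total weight = 1/30 + 1/60 = 1/20
P(Y=2 | obs) = 1/30 / 1/20 = 2/3
P(Y=3 | obs) = 1/60 / 1/20 = 1/3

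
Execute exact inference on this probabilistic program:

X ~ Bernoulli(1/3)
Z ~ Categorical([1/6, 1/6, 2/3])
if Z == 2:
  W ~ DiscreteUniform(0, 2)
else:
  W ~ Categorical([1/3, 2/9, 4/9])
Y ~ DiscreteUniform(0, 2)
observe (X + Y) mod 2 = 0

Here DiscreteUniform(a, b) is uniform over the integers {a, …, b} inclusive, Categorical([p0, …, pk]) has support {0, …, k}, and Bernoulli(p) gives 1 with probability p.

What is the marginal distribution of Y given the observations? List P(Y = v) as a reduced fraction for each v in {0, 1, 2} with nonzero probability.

P(Y=0) = 2/5, P(Y=1) = 1/5, P(Y=2) = 2/5

Enumerate traces; 27 have nonzero weight after conditioning:
  (X=0, Z=0, W=0, Y=0) weight 1/81
  (X=0, Z=0, W=0, Y=2) weight 1/81
  (X=0, Z=0, W=1, Y=0) weight 2/243
  (X=0, Z=0, W=1, Y=2) weight 2/243
  (X=0, Z=0, W=2, Y=0) weight 4/243
  (X=0, Z=0, W=2, Y=2) weight 4/243
  (X=0, Z=1, W=0, Y=0) weight 1/81
  (X=0, Z=1, W=0, Y=2) weight 1/81
  (X=1, Z=0, W=0, Y=1) weight 1/162
  … 18 more
Group by Y:
  weight(Y=0) = 2/9
  weight(Y=1) = 1/9
  weight(Y=2) = 2/9
Total weight = 2/9 + 1/9 + 2/9 = 5/9
P(Y=0 | obs) = 2/9 / 5/9 = 2/5
P(Y=1 | obs) = 1/9 / 5/9 = 1/5
P(Y=2 | obs) = 2/9 / 5/9 = 2/5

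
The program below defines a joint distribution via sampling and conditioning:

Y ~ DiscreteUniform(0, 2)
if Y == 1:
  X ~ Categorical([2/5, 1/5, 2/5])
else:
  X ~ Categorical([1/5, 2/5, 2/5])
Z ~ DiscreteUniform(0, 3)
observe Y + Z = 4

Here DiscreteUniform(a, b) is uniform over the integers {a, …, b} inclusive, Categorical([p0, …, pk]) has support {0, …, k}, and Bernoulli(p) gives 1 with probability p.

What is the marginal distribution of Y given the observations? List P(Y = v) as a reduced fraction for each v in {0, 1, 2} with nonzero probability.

P(Y=1) = 1/2, P(Y=2) = 1/2

Enumerate traces; 6 have nonzero weight after conditioning:
  (Y=1, X=0, Z=3) weight 1/30
  (Y=1, X=1, Z=3) weight 1/60
  (Y=1, X=2, Z=3) weight 1/30
  (Y=2, X=0, Z=2) weight 1/60
  (Y=2, X=1, Z=2) weight 1/30
  (Y=2, X=2, Z=2) weight 1/30
Group by Y:
  weight(Y=1) = 1/12
  weight(Y=2) = 1/12
Total weight = 1/12 + 1/12 = 1/6
P(Y=1 | obs) = 1/12 / 1/6 = 1/2
P(Y=2 | obs) = 1/12 / 1/6 = 1/2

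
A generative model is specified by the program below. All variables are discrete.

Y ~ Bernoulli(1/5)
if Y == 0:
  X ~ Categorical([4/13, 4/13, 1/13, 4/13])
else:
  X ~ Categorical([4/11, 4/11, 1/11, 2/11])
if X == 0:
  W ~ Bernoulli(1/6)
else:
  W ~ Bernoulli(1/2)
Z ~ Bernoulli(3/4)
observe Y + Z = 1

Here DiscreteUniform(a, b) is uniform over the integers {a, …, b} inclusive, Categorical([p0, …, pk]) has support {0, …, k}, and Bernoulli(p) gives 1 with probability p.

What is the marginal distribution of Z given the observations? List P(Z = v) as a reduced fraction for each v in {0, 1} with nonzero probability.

P(Z=0) = 1/13, P(Z=1) = 12/13

Enumerate traces; 16 have nonzero weight after conditioning:
  (Y=0, X=0, W=0, Z=1) weight 2/13
  (Y=0, X=0, W=1, Z=1) weight 2/65
  (Y=0, X=1, W=0, Z=1) weight 6/65
  (Y=0, X=1, W=1, Z=1) weight 6/65
  (Y=0, X=2, W=0, Z=1) weight 3/130
  (Y=0, X=2, W=1, Z=1) weight 3/130
  (Y=0, X=3, W=0, Z=1) weight 6/65
  (Y=0, X=3, W=1, Z=1) weight 6/65
  (Y=1, X=0, W=0, Z=0) weight 1/66
  … 7 more
Group by Z:
  weight(Z=0) = 1/20
  weight(Z=1) = 3/5
Total weight = 1/20 + 3/5 = 13/20
P(Z=0 | obs) = 1/20 / 13/20 = 1/13
P(Z=1 | obs) = 3/5 / 13/20 = 12/13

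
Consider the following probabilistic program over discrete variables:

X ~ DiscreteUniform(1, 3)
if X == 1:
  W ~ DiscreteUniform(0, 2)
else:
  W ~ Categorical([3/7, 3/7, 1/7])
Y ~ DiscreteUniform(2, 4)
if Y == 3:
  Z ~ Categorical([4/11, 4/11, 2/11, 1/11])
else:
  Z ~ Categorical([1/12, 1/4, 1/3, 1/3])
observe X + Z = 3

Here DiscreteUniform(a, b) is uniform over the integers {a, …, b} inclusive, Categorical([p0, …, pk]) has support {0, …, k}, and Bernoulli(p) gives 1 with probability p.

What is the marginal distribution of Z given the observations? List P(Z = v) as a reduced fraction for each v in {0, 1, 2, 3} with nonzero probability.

Enumerate traces; 27 have nonzero weight after conditioning:
  (X=1, W=0, Y=2, Z=2) weight 1/81
  (X=1, W=0, Y=3, Z=2) weight 2/297
  (X=1, W=0, Y=4, Z=2) weight 1/81
  (X=1, W=1, Y=2, Z=2) weight 1/81
  (X=1, W=1, Y=3, Z=2) weight 2/297
  (X=1, W=1, Y=4, Z=2) weight 1/81
  (X=1, W=2, Y=2, Z=2) weight 1/81
  (X=1, W=2, Y=3, Z=2) weight 2/297
  (X=2, W=0, Y=2, Z=1) weight 1/84
  (X=3, W=0, Y=2, Z=0) weight 1/252
  … 17 more
Group by Z:
  weight(Z=0) = 35/594
  weight(Z=1) = 19/198
  weight(Z=2) = 28/297
Total weight = 35/594 + 19/198 + 28/297 = 74/297
P(Z=0 | obs) = 35/594 / 74/297 = 35/148
P(Z=1 | obs) = 19/198 / 74/297 = 57/148
P(Z=2 | obs) = 28/297 / 74/297 = 14/37

P(Z=0) = 35/148, P(Z=1) = 57/148, P(Z=2) = 14/37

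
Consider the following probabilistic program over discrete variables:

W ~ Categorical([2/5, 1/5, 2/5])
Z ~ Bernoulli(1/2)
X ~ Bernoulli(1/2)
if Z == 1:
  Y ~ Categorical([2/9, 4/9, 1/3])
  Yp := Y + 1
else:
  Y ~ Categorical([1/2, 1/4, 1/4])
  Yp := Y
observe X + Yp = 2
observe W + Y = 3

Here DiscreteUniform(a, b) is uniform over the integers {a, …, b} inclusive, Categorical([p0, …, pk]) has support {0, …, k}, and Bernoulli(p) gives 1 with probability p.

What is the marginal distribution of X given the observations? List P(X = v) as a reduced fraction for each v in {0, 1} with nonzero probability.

Enumerate traces; 3 have nonzero weight after conditioning:
  (W=1, Z=0, X=0, Y=2) weight 1/80
  (W=2, Z=0, X=1, Y=1) weight 1/40
  (W=2, Z=1, X=0, Y=1) weight 2/45
Group by X:
  weight(X=0) = 41/720
  weight(X=1) = 1/40
Total weight = 41/720 + 1/40 = 59/720
P(X=0 | obs) = 41/720 / 59/720 = 41/59
P(X=1 | obs) = 1/40 / 59/720 = 18/59

P(X=0) = 41/59, P(X=1) = 18/59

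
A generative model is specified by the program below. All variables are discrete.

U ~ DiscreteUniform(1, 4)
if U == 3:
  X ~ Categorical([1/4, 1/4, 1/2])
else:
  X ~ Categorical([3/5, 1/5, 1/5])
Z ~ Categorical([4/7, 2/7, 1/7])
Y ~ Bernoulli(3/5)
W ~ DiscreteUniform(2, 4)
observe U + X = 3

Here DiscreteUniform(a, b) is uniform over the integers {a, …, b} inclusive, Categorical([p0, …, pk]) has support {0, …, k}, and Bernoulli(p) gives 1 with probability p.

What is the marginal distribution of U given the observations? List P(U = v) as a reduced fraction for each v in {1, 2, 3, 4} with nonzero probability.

P(U=1) = 4/13, P(U=2) = 4/13, P(U=3) = 5/13

Enumerate traces; 54 have nonzero weight after conditioning:
  (U=1, X=2, Z=0, Y=0, W=2) weight 2/525
  (U=1, X=2, Z=0, Y=0, W=3) weight 2/525
  (U=1, X=2, Z=0, Y=0, W=4) weight 2/525
  (U=1, X=2, Z=0, Y=1, W=2) weight 1/175
  (U=1, X=2, Z=0, Y=1, W=3) weight 1/175
  (U=1, X=2, Z=0, Y=1, W=4) weight 1/175
  (U=1, X=2, Z=1, Y=0, W=2) weight 1/525
  (U=1, X=2, Z=1, Y=0, W=3) weight 1/525
  (U=2, X=1, Z=0, Y=0, W=2) weight 2/525
  (U=3, X=0, Z=0, Y=0, W=2) weight 1/210
  … 44 more
Group by U:
  weight(U=1) = 1/20
  weight(U=2) = 1/20
  weight(U=3) = 1/16
Total weight = 1/20 + 1/20 + 1/16 = 13/80
P(U=1 | obs) = 1/20 / 13/80 = 4/13
P(U=2 | obs) = 1/20 / 13/80 = 4/13
P(U=3 | obs) = 1/16 / 13/80 = 5/13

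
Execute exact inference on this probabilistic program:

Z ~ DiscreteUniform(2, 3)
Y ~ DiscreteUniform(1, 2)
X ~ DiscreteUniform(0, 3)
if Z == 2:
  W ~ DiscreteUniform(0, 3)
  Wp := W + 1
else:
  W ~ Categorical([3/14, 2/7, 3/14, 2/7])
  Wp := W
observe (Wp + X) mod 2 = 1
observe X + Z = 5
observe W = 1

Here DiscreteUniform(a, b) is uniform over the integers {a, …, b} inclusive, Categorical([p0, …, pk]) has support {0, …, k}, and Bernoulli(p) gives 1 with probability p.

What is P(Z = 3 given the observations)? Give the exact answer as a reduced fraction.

P(Z = 3 | obs) = 8/15

Enumerate traces; 4 have nonzero weight after conditioning:
  (Z=2, Y=1, X=3, W=1) weight 1/64
  (Z=2, Y=2, X=3, W=1) weight 1/64
  (Z=3, Y=1, X=2, W=1) weight 1/56
  (Z=3, Y=2, X=2, W=1) weight 1/56
Group by Z:
  weight(Z=2) = 1/32
  weight(Z=3) = 1/28
Total weight = 1/32 + 1/28 = 15/224
P(Z=2 | obs) = 1/32 / 15/224 = 7/15
P(Z=3 | obs) = 1/28 / 15/224 = 8/15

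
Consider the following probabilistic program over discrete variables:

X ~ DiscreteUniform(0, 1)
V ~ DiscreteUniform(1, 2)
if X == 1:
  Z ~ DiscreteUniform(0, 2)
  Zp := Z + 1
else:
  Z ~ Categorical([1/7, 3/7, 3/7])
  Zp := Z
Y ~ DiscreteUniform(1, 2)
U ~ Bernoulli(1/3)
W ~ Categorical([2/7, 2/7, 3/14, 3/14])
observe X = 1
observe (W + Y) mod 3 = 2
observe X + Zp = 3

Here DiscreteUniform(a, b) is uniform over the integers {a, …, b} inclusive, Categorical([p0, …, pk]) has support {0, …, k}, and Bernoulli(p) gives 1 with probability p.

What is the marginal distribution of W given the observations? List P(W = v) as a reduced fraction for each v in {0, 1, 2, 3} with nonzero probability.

P(W=0) = 4/11, P(W=1) = 4/11, P(W=3) = 3/11

Enumerate traces; 12 have nonzero weight after conditioning:
  (X=1, V=1, Z=1, Y=1, U=0, W=1) weight 1/126
  (X=1, V=1, Z=1, Y=1, U=1, W=1) weight 1/252
  (X=1, V=1, Z=1, Y=2, U=0, W=0) weight 1/126
  (X=1, V=1, Z=1, Y=2, U=0, W=3) weight 1/168
  (X=1, V=1, Z=1, Y=2, U=1, W=0) weight 1/252
  (X=1, V=1, Z=1, Y=2, U=1, W=3) weight 1/336
  (X=1, V=2, Z=1, Y=1, U=0, W=1) weight 1/126
  (X=1, V=2, Z=1, Y=1, U=1, W=1) weight 1/252
  … 4 more
Group by W:
  weight(W=0) = 1/42
  weight(W=1) = 1/42
  weight(W=3) = 1/56
Total weight = 1/42 + 1/42 + 1/56 = 11/168
P(W=0 | obs) = 1/42 / 11/168 = 4/11
P(W=1 | obs) = 1/42 / 11/168 = 4/11
P(W=3 | obs) = 1/56 / 11/168 = 3/11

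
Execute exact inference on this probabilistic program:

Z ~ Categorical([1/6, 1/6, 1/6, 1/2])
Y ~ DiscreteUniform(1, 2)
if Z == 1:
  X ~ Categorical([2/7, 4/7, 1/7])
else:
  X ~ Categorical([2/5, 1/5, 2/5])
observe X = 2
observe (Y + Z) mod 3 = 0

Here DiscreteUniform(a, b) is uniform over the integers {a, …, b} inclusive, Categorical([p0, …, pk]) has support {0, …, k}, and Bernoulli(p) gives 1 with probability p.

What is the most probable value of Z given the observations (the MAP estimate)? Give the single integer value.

Enumerate traces; 2 have nonzero weight after conditioning:
  (Z=1, Y=2, X=2) weight 1/84
  (Z=2, Y=1, X=2) weight 1/30
Group by Z:
  weight(Z=1) = 1/84
  weight(Z=2) = 1/30
Total weight = 1/84 + 1/30 = 19/420
P(Z=1 | obs) = 1/84 / 19/420 = 5/19
P(Z=2 | obs) = 1/30 / 19/420 = 14/19
argmax = 2

argmax_v P(Z = v | obs) = 2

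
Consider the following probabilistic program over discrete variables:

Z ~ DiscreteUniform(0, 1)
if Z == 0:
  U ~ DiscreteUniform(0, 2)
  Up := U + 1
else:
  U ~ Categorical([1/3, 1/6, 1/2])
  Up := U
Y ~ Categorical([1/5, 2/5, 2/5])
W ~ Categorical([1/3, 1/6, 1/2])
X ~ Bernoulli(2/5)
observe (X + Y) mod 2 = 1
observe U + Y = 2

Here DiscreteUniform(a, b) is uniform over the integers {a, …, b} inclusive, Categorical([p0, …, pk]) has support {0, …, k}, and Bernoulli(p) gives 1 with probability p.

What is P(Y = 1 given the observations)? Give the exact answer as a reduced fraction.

P(Y = 1 | obs) = 9/22

Enumerate traces; 18 have nonzero weight after conditioning:
  (Z=0, U=0, Y=2, W=0, X=1) weight 2/225
  (Z=0, U=0, Y=2, W=1, X=1) weight 1/225
  (Z=0, U=0, Y=2, W=2, X=1) weight 1/75
  (Z=0, U=1, Y=1, W=0, X=0) weight 1/75
  (Z=0, U=1, Y=1, W=1, X=0) weight 1/150
  (Z=0, U=1, Y=1, W=2, X=0) weight 1/50
  (Z=0, U=2, Y=0, W=0, X=1) weight 1/225
  (Z=0, U=2, Y=0, W=1, X=1) weight 1/450
  … 10 more
Group by Y:
  weight(Y=0) = 1/30
  weight(Y=1) = 3/50
  weight(Y=2) = 4/75
Total weight = 1/30 + 3/50 + 4/75 = 11/75
P(Y=0 | obs) = 1/30 / 11/75 = 5/22
P(Y=1 | obs) = 3/50 / 11/75 = 9/22
P(Y=2 | obs) = 4/75 / 11/75 = 4/11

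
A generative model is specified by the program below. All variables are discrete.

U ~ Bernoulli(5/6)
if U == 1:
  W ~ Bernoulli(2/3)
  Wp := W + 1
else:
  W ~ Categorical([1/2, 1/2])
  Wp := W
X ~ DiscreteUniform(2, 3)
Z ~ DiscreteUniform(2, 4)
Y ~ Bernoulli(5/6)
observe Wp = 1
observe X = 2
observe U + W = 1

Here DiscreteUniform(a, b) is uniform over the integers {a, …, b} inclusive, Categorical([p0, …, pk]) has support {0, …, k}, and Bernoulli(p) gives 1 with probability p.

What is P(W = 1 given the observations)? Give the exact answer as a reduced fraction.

P(W = 1 | obs) = 3/13

Enumerate traces; 12 have nonzero weight after conditioning:
  (U=0, W=1, X=2, Z=2, Y=0) weight 1/432
  (U=0, W=1, X=2, Z=2, Y=1) weight 5/432
  (U=0, W=1, X=2, Z=3, Y=0) weight 1/432
  (U=0, W=1, X=2, Z=3, Y=1) weight 5/432
  (U=0, W=1, X=2, Z=4, Y=0) weight 1/432
  (U=0, W=1, X=2, Z=4, Y=1) weight 5/432
  (U=1, W=0, X=2, Z=2, Y=0) weight 5/648
  (U=1, W=0, X=2, Z=2, Y=1) weight 25/648
  … 4 more
Group by W:
  weight(W=0) = 5/36
  weight(W=1) = 1/24
Total weight = 5/36 + 1/24 = 13/72
P(W=0 | obs) = 5/36 / 13/72 = 10/13
P(W=1 | obs) = 1/24 / 13/72 = 3/13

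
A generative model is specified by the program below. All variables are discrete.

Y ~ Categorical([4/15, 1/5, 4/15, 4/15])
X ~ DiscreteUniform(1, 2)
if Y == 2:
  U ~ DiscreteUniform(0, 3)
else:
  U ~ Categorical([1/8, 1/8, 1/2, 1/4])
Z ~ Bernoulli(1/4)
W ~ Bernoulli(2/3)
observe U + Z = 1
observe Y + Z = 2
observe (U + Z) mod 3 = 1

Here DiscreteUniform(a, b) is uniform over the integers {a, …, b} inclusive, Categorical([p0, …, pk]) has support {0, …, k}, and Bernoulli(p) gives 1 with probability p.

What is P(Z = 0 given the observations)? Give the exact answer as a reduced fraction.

P(Z = 0 | obs) = 8/9

Enumerate traces; 8 have nonzero weight after conditioning:
  (Y=1, X=1, U=0, Z=1, W=0) weight 1/960
  (Y=1, X=1, U=0, Z=1, W=1) weight 1/480
  (Y=1, X=2, U=0, Z=1, W=0) weight 1/960
  (Y=1, X=2, U=0, Z=1, W=1) weight 1/480
  (Y=2, X=1, U=1, Z=0, W=0) weight 1/120
  (Y=2, X=1, U=1, Z=0, W=1) weight 1/60
  (Y=2, X=2, U=1, Z=0, W=0) weight 1/120
  (Y=2, X=2, U=1, Z=0, W=1) weight 1/60
Group by Z:
  weight(Z=0) = 1/20
  weight(Z=1) = 1/160
Total weight = 1/20 + 1/160 = 9/160
P(Z=0 | obs) = 1/20 / 9/160 = 8/9
P(Z=1 | obs) = 1/160 / 9/160 = 1/9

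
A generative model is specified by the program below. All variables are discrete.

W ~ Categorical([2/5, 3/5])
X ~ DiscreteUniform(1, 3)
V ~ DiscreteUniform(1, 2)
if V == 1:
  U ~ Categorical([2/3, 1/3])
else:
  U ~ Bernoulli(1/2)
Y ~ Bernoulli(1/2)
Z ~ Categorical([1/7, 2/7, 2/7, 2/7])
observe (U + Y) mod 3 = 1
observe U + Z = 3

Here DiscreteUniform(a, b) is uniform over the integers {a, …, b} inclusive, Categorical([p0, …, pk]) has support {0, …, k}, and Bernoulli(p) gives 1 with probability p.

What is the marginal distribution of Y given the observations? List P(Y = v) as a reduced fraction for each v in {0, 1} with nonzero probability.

Enumerate traces; 24 have nonzero weight after conditioning:
  (W=0, X=1, V=1, U=0, Y=1, Z=3) weight 2/315
  (W=0, X=1, V=1, U=1, Y=0, Z=2) weight 1/315
  (W=0, X=1, V=2, U=0, Y=1, Z=3) weight 1/210
  (W=0, X=1, V=2, U=1, Y=0, Z=2) weight 1/210
  (W=0, X=2, V=1, U=0, Y=1, Z=3) weight 2/315
  (W=0, X=2, V=1, U=1, Y=0, Z=2) weight 1/315
  (W=0, X=2, V=2, U=0, Y=1, Z=3) weight 1/210
  (W=0, X=2, V=2, U=1, Y=0, Z=2) weight 1/210
  … 16 more
Group by Y:
  weight(Y=0) = 5/84
  weight(Y=1) = 1/12
Total weight = 5/84 + 1/12 = 1/7
P(Y=0 | obs) = 5/84 / 1/7 = 5/12
P(Y=1 | obs) = 1/12 / 1/7 = 7/12

P(Y=0) = 5/12, P(Y=1) = 7/12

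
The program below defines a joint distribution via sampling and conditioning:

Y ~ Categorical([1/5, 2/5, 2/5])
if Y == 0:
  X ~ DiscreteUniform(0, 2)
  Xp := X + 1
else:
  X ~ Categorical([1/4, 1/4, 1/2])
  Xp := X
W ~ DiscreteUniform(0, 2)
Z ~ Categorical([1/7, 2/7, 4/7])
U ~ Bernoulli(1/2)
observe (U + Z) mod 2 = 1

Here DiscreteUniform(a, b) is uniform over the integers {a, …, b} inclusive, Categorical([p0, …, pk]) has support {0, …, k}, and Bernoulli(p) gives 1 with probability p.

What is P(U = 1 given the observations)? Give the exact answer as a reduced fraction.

Enumerate traces; 81 have nonzero weight after conditioning:
  (Y=0, X=0, W=0, Z=0, U=1) weight 1/630
  (Y=0, X=0, W=0, Z=1, U=0) weight 1/315
  (Y=0, X=0, W=0, Z=2, U=1) weight 2/315
  (Y=0, X=0, W=1, Z=0, U=1) weight 1/630
  (Y=0, X=0, W=1, Z=1, U=0) weight 1/315
  (Y=0, X=0, W=1, Z=2, U=1) weight 2/315
  (Y=0, X=0, W=2, Z=0, U=1) weight 1/630
  (Y=0, X=0, W=2, Z=1, U=0) weight 1/315
  … 73 more
Group by U:
  weight(U=0) = 1/7
  weight(U=1) = 5/14
Total weight = 1/7 + 5/14 = 1/2
P(U=0 | obs) = 1/7 / 1/2 = 2/7
P(U=1 | obs) = 5/14 / 1/2 = 5/7

P(U = 1 | obs) = 5/7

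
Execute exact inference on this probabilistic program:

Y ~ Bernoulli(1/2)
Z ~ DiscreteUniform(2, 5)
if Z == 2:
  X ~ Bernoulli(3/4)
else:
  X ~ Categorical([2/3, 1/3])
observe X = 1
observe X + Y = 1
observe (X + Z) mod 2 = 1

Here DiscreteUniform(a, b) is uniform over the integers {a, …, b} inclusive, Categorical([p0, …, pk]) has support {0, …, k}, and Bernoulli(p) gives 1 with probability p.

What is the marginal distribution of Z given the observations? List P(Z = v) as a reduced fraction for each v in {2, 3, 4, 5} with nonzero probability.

P(Z=2) = 9/13, P(Z=4) = 4/13

Enumerate traces; 2 have nonzero weight after conditioning:
  (Y=0, Z=2, X=1) weight 3/32
  (Y=0, Z=4, X=1) weight 1/24
Group by Z:
  weight(Z=2) = 3/32
  weight(Z=4) = 1/24
Total weight = 3/32 + 1/24 = 13/96
P(Z=2 | obs) = 3/32 / 13/96 = 9/13
P(Z=4 | obs) = 1/24 / 13/96 = 4/13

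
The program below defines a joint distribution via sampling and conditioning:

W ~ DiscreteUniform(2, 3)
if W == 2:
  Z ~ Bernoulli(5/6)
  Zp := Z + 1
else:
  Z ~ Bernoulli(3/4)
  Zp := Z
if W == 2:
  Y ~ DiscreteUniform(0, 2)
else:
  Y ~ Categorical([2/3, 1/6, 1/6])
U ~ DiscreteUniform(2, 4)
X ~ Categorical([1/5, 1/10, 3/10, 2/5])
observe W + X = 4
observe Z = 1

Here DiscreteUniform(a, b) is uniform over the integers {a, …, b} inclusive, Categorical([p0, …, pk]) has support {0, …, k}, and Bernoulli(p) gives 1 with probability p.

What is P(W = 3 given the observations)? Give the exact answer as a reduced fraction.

P(W = 3 | obs) = 3/13

Enumerate traces; 18 have nonzero weight after conditioning:
  (W=2, Z=1, Y=0, U=2, X=2) weight 1/72
  (W=2, Z=1, Y=0, U=3, X=2) weight 1/72
  (W=2, Z=1, Y=0, U=4, X=2) weight 1/72
  (W=2, Z=1, Y=1, U=2, X=2) weight 1/72
  (W=2, Z=1, Y=1, U=3, X=2) weight 1/72
  (W=2, Z=1, Y=1, U=4, X=2) weight 1/72
  (W=2, Z=1, Y=2, U=2, X=2) weight 1/72
  (W=2, Z=1, Y=2, U=3, X=2) weight 1/72
  (W=3, Z=1, Y=0, U=2, X=1) weight 1/120
  … 9 more
Group by W:
  weight(W=2) = 1/8
  weight(W=3) = 3/80
Total weight = 1/8 + 3/80 = 13/80
P(W=2 | obs) = 1/8 / 13/80 = 10/13
P(W=3 | obs) = 3/80 / 13/80 = 3/13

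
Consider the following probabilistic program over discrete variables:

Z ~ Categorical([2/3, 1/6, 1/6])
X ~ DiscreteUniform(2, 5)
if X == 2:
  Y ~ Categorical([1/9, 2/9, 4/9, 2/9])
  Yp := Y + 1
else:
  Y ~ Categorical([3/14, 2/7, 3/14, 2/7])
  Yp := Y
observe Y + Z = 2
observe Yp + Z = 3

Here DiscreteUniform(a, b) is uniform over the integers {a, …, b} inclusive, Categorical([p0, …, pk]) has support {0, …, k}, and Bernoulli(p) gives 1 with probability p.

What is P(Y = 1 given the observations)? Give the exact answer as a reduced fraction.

Enumerate traces; 3 have nonzero weight after conditioning:
  (Z=0, X=2, Y=2) weight 2/27
  (Z=1, X=2, Y=1) weight 1/108
  (Z=2, X=2, Y=0) weight 1/216
Group by Y:
  weight(Y=0) = 1/216
  weight(Y=1) = 1/108
  weight(Y=2) = 2/27
Total weight = 1/216 + 1/108 + 2/27 = 19/216
P(Y=0 | obs) = 1/216 / 19/216 = 1/19
P(Y=1 | obs) = 1/108 / 19/216 = 2/19
P(Y=2 | obs) = 2/27 / 19/216 = 16/19

P(Y = 1 | obs) = 2/19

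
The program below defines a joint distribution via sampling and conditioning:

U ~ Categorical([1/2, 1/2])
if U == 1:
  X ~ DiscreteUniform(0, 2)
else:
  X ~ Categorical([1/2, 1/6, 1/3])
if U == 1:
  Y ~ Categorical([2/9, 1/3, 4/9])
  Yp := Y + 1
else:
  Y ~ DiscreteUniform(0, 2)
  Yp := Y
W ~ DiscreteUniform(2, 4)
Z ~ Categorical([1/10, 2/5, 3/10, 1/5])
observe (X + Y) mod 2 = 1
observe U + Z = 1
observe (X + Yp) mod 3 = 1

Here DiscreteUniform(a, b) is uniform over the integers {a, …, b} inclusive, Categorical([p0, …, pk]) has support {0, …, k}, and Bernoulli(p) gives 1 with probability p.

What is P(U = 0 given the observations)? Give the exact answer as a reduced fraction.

Enumerate traces; 12 have nonzero weight after conditioning:
  (U=0, X=0, Y=1, W=2, Z=1) weight 1/90
  (U=0, X=0, Y=1, W=3, Z=1) weight 1/90
  (U=0, X=0, Y=1, W=4, Z=1) weight 1/90
  (U=0, X=1, Y=0, W=2, Z=1) weight 1/270
  (U=0, X=1, Y=0, W=3, Z=1) weight 1/270
  (U=0, X=1, Y=0, W=4, Z=1) weight 1/270
  (U=1, X=1, Y=2, W=2, Z=0) weight 1/405
  (U=1, X=1, Y=2, W=3, Z=0) weight 1/405
  … 4 more
Group by U:
  weight(U=0) = 2/45
  weight(U=1) = 7/540
Total weight = 2/45 + 7/540 = 31/540
P(U=0 | obs) = 2/45 / 31/540 = 24/31
P(U=1 | obs) = 7/540 / 31/540 = 7/31

P(U = 0 | obs) = 24/31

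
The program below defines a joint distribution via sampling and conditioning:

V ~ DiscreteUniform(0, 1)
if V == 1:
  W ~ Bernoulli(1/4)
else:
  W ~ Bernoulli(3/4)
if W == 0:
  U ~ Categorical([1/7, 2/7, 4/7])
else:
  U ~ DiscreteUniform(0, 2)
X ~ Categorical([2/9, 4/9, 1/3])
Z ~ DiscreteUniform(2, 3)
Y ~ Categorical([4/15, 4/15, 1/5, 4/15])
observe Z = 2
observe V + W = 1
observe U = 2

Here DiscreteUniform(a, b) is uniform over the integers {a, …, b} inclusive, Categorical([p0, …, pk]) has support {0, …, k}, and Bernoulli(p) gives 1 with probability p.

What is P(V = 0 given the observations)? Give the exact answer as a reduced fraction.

P(V = 0 | obs) = 7/19

Enumerate traces; 24 have nonzero weight after conditioning:
  (V=0, W=1, U=2, X=0, Z=2, Y=0) weight 1/270
  (V=0, W=1, U=2, X=0, Z=2, Y=1) weight 1/270
  (V=0, W=1, U=2, X=0, Z=2, Y=2) weight 1/360
  (V=0, W=1, U=2, X=0, Z=2, Y=3) weight 1/270
  (V=0, W=1, U=2, X=1, Z=2, Y=0) weight 1/135
  (V=0, W=1, U=2, X=1, Z=2, Y=1) weight 1/135
  (V=0, W=1, U=2, X=1, Z=2, Y=2) weight 1/180
  (V=0, W=1, U=2, X=1, Z=2, Y=3) weight 1/135
  (V=1, W=0, U=2, X=0, Z=2, Y=0) weight 2/315
  … 15 more
Group by V:
  weight(V=0) = 1/16
  weight(V=1) = 3/28
Total weight = 1/16 + 3/28 = 19/112
P(V=0 | obs) = 1/16 / 19/112 = 7/19
P(V=1 | obs) = 3/28 / 19/112 = 12/19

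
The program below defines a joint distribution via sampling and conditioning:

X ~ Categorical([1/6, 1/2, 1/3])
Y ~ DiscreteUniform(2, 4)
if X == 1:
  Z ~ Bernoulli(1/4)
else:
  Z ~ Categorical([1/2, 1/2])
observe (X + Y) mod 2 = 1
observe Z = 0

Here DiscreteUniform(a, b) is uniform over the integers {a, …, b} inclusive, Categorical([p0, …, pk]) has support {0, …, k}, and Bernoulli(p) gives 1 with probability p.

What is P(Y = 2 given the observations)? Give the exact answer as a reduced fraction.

Enumerate traces; 4 have nonzero weight after conditioning:
  (X=0, Y=3, Z=0) weight 1/36
  (X=1, Y=2, Z=0) weight 1/8
  (X=1, Y=4, Z=0) weight 1/8
  (X=2, Y=3, Z=0) weight 1/18
Group by Y:
  weight(Y=2) = 1/8
  weight(Y=3) = 1/12
  weight(Y=4) = 1/8
Total weight = 1/8 + 1/12 + 1/8 = 1/3
P(Y=2 | obs) = 1/8 / 1/3 = 3/8
P(Y=3 | obs) = 1/12 / 1/3 = 1/4
P(Y=4 | obs) = 1/8 / 1/3 = 3/8

P(Y = 2 | obs) = 3/8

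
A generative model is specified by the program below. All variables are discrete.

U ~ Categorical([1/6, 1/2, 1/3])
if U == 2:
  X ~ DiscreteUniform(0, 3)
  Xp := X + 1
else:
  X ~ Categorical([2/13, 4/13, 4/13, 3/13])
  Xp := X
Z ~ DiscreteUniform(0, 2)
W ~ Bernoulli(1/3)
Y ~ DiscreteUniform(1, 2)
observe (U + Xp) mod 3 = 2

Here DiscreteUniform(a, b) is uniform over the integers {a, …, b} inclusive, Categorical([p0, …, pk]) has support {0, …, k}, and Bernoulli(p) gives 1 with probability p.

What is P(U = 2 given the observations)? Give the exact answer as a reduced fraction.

Enumerate traces; 36 have nonzero weight after conditioning:
  (U=0, X=2, Z=0, W=0, Y=1) weight 2/351
  (U=0, X=2, Z=0, W=0, Y=2) weight 2/351
  (U=0, X=2, Z=0, W=1, Y=1) weight 1/351
  (U=0, X=2, Z=0, W=1, Y=2) weight 1/351
  (U=0, X=2, Z=1, W=0, Y=1) weight 2/351
  (U=0, X=2, Z=1, W=0, Y=2) weight 2/351
  (U=0, X=2, Z=1, W=1, Y=1) weight 1/351
  (U=0, X=2, Z=1, W=1, Y=2) weight 1/351
  (U=1, X=1, Z=0, W=0, Y=1) weight 2/117
  (U=2, X=2, Z=0, W=0, Y=1) weight 1/108
  … 26 more
Group by U:
  weight(U=0) = 2/39
  weight(U=1) = 2/13
  weight(U=2) = 1/12
Total weight = 2/39 + 2/13 + 1/12 = 15/52
P(U=0 | obs) = 2/39 / 15/52 = 8/45
P(U=1 | obs) = 2/13 / 15/52 = 8/15
P(U=2 | obs) = 1/12 / 15/52 = 13/45

P(U = 2 | obs) = 13/45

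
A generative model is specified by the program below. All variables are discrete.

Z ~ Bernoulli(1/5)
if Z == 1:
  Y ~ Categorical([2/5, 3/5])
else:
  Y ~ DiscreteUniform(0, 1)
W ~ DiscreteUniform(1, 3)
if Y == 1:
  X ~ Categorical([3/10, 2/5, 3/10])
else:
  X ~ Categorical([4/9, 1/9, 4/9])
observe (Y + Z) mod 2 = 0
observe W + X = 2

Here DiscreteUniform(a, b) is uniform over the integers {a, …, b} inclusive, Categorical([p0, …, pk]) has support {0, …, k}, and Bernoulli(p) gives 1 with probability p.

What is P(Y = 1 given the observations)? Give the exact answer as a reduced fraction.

Enumerate traces; 4 have nonzero weight after conditioning:
  (Z=0, Y=0, W=1, X=1) weight 2/135
  (Z=0, Y=0, W=2, X=0) weight 8/135
  (Z=1, Y=1, W=1, X=1) weight 2/125
  (Z=1, Y=1, W=2, X=0) weight 3/250
Group by Y:
  weight(Y=0) = 2/27
  weight(Y=1) = 7/250
Total weight = 2/27 + 7/250 = 689/6750
P(Y=0 | obs) = 2/27 / 689/6750 = 500/689
P(Y=1 | obs) = 7/250 / 689/6750 = 189/689

P(Y = 1 | obs) = 189/689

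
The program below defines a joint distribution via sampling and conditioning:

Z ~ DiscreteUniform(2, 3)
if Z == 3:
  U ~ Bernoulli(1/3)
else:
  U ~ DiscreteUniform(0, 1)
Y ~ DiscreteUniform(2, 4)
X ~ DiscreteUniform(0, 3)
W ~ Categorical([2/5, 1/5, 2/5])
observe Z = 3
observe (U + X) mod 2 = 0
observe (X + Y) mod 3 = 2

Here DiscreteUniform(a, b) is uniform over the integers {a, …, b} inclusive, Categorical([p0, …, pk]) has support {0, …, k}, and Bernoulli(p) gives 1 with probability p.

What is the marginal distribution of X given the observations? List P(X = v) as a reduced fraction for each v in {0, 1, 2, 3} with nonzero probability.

Enumerate traces; 12 have nonzero weight after conditioning:
  (Z=3, U=0, Y=2, X=0, W=0) weight 1/90
  (Z=3, U=0, Y=2, X=0, W=1) weight 1/180
  (Z=3, U=0, Y=2, X=0, W=2) weight 1/90
  (Z=3, U=0, Y=3, X=2, W=0) weight 1/90
  (Z=3, U=0, Y=3, X=2, W=1) weight 1/180
  (Z=3, U=0, Y=3, X=2, W=2) weight 1/90
  (Z=3, U=1, Y=2, X=3, W=0) weight 1/180
  (Z=3, U=1, Y=2, X=3, W=1) weight 1/360
  (Z=3, U=1, Y=4, X=1, W=0) weight 1/180
  … 3 more
Group by X:
  weight(X=0) = 1/36
  weight(X=1) = 1/72
  weight(X=2) = 1/36
  weight(X=3) = 1/72
Total weight = 1/36 + 1/72 + 1/36 + 1/72 = 1/12
P(X=0 | obs) = 1/36 / 1/12 = 1/3
P(X=1 | obs) = 1/72 / 1/12 = 1/6
P(X=2 | obs) = 1/36 / 1/12 = 1/3
P(X=3 | obs) = 1/72 / 1/12 = 1/6

P(X=0) = 1/3, P(X=1) = 1/6, P(X=2) = 1/3, P(X=3) = 1/6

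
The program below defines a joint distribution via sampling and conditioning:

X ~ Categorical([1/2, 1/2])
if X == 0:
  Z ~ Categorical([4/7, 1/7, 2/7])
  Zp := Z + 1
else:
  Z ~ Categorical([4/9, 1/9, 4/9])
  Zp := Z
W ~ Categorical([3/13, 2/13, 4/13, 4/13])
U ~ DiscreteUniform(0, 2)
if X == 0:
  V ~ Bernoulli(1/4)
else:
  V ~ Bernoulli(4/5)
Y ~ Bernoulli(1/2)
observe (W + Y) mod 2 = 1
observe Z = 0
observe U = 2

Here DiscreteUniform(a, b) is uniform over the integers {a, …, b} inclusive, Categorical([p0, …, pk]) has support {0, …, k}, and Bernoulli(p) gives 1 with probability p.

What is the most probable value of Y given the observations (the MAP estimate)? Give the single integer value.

argmax_v P(Y = v | obs) = 1

Enumerate traces; 16 have nonzero weight after conditioning:
  (X=0, Z=0, W=0, U=2, V=0, Y=1) weight 3/364
  (X=0, Z=0, W=0, U=2, V=1, Y=1) weight 1/364
  (X=0, Z=0, W=1, U=2, V=0, Y=0) weight 1/182
  (X=0, Z=0, W=1, U=2, V=1, Y=0) weight 1/546
  (X=0, Z=0, W=2, U=2, V=0, Y=1) weight 1/91
  (X=0, Z=0, W=2, U=2, V=1, Y=1) weight 1/273
  (X=0, Z=0, W=3, U=2, V=0, Y=0) weight 1/91
  (X=0, Z=0, W=3, U=2, V=1, Y=0) weight 1/273
  … 8 more
Group by Y:
  weight(Y=0) = 32/819
  weight(Y=1) = 16/351
Total weight = 32/819 + 16/351 = 16/189
P(Y=0 | obs) = 32/819 / 16/189 = 6/13
P(Y=1 | obs) = 16/351 / 16/189 = 7/13
argmax = 1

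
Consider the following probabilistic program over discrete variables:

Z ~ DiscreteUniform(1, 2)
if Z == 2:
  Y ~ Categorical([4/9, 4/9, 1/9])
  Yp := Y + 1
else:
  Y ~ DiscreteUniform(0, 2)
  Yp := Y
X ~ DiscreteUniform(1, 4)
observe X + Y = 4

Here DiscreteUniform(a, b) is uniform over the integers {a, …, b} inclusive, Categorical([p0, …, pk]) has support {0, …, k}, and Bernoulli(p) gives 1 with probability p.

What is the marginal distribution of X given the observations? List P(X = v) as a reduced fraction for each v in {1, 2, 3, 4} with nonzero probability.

P(X=2) = 2/9, P(X=3) = 7/18, P(X=4) = 7/18

Enumerate traces; 6 have nonzero weight after conditioning:
  (Z=1, Y=0, X=4) weight 1/24
  (Z=1, Y=1, X=3) weight 1/24
  (Z=1, Y=2, X=2) weight 1/24
  (Z=2, Y=0, X=4) weight 1/18
  (Z=2, Y=1, X=3) weight 1/18
  (Z=2, Y=2, X=2) weight 1/72
Group by X:
  weight(X=2) = 1/18
  weight(X=3) = 7/72
  weight(X=4) = 7/72
Total weight = 1/18 + 7/72 + 7/72 = 1/4
P(X=2 | obs) = 1/18 / 1/4 = 2/9
P(X=3 | obs) = 7/72 / 1/4 = 7/18
P(X=4 | obs) = 7/72 / 1/4 = 7/18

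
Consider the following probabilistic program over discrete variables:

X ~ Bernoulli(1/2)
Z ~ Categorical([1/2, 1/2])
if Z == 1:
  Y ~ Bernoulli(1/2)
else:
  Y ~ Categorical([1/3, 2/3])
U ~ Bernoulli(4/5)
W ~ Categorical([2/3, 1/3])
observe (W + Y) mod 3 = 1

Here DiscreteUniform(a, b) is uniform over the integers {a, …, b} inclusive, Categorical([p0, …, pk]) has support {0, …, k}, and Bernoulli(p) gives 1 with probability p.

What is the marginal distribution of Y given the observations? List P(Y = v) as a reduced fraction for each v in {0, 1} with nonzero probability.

P(Y=0) = 5/19, P(Y=1) = 14/19

Enumerate traces; 16 have nonzero weight after conditioning:
  (X=0, Z=0, Y=0, U=0, W=1) weight 1/180
  (X=0, Z=0, Y=0, U=1, W=1) weight 1/45
  (X=0, Z=0, Y=1, U=0, W=0) weight 1/45
  (X=0, Z=0, Y=1, U=1, W=0) weight 4/45
  (X=0, Z=1, Y=0, U=0, W=1) weight 1/120
  (X=0, Z=1, Y=0, U=1, W=1) weight 1/30
  (X=0, Z=1, Y=1, U=0, W=0) weight 1/60
  (X=0, Z=1, Y=1, U=1, W=0) weight 1/15
  … 8 more
Group by Y:
  weight(Y=0) = 5/36
  weight(Y=1) = 7/18
Total weight = 5/36 + 7/18 = 19/36
P(Y=0 | obs) = 5/36 / 19/36 = 5/19
P(Y=1 | obs) = 7/18 / 19/36 = 14/19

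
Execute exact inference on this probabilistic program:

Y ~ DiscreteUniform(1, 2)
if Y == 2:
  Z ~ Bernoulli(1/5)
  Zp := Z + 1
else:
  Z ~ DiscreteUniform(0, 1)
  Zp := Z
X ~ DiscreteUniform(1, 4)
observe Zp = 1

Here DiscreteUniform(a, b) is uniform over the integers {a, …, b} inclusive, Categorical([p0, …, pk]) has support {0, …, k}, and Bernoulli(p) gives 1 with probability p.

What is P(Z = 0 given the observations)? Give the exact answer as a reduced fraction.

Enumerate traces; 8 have nonzero weight after conditioning:
  (Y=1, Z=1, X=1) weight 1/16
  (Y=1, Z=1, X=2) weight 1/16
  (Y=1, Z=1, X=3) weight 1/16
  (Y=1, Z=1, X=4) weight 1/16
  (Y=2, Z=0, X=1) weight 1/10
  (Y=2, Z=0, X=2) weight 1/10
  (Y=2, Z=0, X=3) weight 1/10
  (Y=2, Z=0, X=4) weight 1/10
Group by Z:
  weight(Z=0) = 2/5
  weight(Z=1) = 1/4
Total weight = 2/5 + 1/4 = 13/20
P(Z=0 | obs) = 2/5 / 13/20 = 8/13
P(Z=1 | obs) = 1/4 / 13/20 = 5/13

P(Z = 0 | obs) = 8/13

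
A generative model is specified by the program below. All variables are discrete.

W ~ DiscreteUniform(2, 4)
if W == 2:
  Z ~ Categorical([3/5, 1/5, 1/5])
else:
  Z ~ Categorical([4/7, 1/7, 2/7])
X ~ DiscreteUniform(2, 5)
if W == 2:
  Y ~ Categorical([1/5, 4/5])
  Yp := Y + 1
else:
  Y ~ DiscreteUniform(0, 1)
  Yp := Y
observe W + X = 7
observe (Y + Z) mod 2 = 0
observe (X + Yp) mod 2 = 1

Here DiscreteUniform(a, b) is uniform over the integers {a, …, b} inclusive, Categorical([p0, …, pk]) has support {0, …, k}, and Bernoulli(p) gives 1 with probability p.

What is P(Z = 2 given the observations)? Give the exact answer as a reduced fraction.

Enumerate traces; 4 have nonzero weight after conditioning:
  (W=2, Z=1, X=5, Y=1) weight 1/75
  (W=3, Z=1, X=4, Y=1) weight 1/168
  (W=4, Z=0, X=3, Y=0) weight 1/42
  (W=4, Z=2, X=3, Y=0) weight 1/84
Group by Z:
  weight(Z=0) = 1/42
  weight(Z=1) = 27/1400
  weight(Z=2) = 1/84
Total weight = 1/42 + 27/1400 + 1/84 = 11/200
P(Z=0 | obs) = 1/42 / 11/200 = 100/231
P(Z=1 | obs) = 27/1400 / 11/200 = 27/77
P(Z=2 | obs) = 1/84 / 11/200 = 50/231

P(Z = 2 | obs) = 50/231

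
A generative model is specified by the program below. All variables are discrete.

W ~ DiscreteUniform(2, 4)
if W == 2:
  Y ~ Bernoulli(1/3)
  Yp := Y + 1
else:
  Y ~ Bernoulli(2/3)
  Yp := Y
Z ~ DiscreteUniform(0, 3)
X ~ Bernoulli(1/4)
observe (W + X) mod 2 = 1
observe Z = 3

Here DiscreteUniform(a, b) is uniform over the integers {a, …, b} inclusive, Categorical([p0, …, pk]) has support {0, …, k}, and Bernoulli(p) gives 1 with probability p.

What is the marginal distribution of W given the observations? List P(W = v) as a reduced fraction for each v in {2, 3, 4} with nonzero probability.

P(W=2) = 1/5, P(W=3) = 3/5, P(W=4) = 1/5

Enumerate traces; 6 have nonzero weight after conditioning:
  (W=2, Y=0, Z=3, X=1) weight 1/72
  (W=2, Y=1, Z=3, X=1) weight 1/144
  (W=3, Y=0, Z=3, X=0) weight 1/48
  (W=3, Y=1, Z=3, X=0) weight 1/24
  (W=4, Y=0, Z=3, X=1) weight 1/144
  (W=4, Y=1, Z=3, X=1) weight 1/72
Group by W:
  weight(W=2) = 1/48
  weight(W=3) = 1/16
  weight(W=4) = 1/48
Total weight = 1/48 + 1/16 + 1/48 = 5/48
P(W=2 | obs) = 1/48 / 5/48 = 1/5
P(W=3 | obs) = 1/16 / 5/48 = 3/5
P(W=4 | obs) = 1/48 / 5/48 = 1/5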